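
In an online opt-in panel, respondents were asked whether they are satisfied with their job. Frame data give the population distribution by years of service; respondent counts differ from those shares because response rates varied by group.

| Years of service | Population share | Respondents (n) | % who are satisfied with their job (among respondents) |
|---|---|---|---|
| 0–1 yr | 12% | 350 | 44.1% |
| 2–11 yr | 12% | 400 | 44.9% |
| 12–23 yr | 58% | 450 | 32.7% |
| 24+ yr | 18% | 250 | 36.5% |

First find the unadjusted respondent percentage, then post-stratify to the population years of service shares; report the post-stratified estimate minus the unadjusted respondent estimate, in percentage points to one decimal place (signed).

-3.3 percentage points

Naive respondent-only estimate (weights = respondent counts):
  (350/1450)×44.1 + (400/1450)×44.9 + (450/1450)×32.7 + (250/1450)×36.5 = 39.4724%
Post-stratifying to population shares instead:
  0.12×44.1 + 0.12×44.9 + 0.58×32.7 + 0.18×36.5 = 36.216%
Difference = 36.216 − 39.4724 = -3.2564 pp.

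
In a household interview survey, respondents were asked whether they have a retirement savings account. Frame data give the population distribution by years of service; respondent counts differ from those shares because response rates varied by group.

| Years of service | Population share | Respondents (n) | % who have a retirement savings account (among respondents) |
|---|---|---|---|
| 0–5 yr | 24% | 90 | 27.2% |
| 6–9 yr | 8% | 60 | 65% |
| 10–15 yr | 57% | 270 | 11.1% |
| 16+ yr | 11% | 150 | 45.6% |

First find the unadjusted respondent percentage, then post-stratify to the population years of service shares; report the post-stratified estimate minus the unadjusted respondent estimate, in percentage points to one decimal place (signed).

-5.3 percentage points

Without adjustment, the pooled respondent share is:
  (90/570)×27.2 + (60/570)×65 + (270/570)×11.1 + (150/570)×45.6 = 28.3947%
Post-stratifying to population shares instead:
  0.24×27.2 + 0.08×65 + 0.57×11.1 + 0.11×45.6 = 23.071%
Difference = 23.071 − 28.3947 = -5.3237 pp.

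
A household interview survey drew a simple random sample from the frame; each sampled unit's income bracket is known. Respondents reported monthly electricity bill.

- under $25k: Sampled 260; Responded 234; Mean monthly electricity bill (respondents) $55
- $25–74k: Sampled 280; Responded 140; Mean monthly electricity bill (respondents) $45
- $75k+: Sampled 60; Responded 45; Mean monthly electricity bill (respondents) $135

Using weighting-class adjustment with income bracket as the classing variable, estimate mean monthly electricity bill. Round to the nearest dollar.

Response rates by class: under $25k 234/260 = 90%, $25–74k 140/280 = 50%, $75k+ 45/60 = 75%.
Each respondent's weight = sampled/responded in their class; summing within a class gives n_sampled, so:
  under $25k: 260 × 55 = 14,300
  $25–74k: 280 × 45 = 12,600
  $75k+: 60 × 135 = 8100
Adjusted estimate = 35,000 / 600 = 58.3333 → $58.

$58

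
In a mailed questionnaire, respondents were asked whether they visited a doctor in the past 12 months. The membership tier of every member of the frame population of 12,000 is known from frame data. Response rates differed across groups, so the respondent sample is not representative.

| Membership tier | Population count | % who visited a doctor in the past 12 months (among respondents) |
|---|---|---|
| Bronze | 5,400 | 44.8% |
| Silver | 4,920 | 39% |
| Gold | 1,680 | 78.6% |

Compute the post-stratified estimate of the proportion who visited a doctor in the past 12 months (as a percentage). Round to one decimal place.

47.2%

Reweight to the known membership tier distribution:
  Bronze: (5,400/12,000) × 44.8 = 20.16
  Silver: (4,920/12,000) × 39 = 15.99
  Gold: (1,680/12,000) × 78.6 = 11.004
Post-stratified estimate = 47.154 → 47.2%.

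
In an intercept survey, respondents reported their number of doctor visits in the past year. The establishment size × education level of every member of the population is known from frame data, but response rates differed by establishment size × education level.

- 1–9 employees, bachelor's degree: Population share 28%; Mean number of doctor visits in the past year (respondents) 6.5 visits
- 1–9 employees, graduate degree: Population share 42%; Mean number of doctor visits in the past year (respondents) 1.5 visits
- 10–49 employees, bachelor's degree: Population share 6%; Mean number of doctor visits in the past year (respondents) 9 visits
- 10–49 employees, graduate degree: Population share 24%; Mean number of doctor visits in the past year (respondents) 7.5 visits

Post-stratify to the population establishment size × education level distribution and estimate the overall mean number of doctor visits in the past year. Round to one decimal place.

4.8

Post-stratification weights by population share, not respondent share:
  1–9 employees, bachelor's degree: 0.28 × 6.5 = 1.82
  1–9 employees, graduate degree: 0.42 × 1.5 = 0.63
  10–49 employees, bachelor's degree: 0.06 × 9 = 0.54
  10–49 employees, graduate degree: 0.24 × 7.5 = 1.8
Post-stratified estimate = 4.79 → 4.8.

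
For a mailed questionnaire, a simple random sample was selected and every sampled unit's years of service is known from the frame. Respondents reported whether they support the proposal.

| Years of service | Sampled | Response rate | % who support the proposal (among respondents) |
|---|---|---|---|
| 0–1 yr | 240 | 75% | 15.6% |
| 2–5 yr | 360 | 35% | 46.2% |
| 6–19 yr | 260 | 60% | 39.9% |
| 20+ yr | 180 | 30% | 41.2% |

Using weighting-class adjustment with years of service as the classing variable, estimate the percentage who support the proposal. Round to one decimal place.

36.7%

With weight = n_sampled/n_responded per class, the weighted class total is n_sampled:
  0–1 yr: 240 × 15.6 = 3744
  2–5 yr: 360 × 46.2 = 16,632
  6–19 yr: 260 × 39.9 = 10,374
  20+ yr: 180 × 41.2 = 7416
Adjusted estimate = 38,166 / 1,040 = 36.6981 → 36.7%.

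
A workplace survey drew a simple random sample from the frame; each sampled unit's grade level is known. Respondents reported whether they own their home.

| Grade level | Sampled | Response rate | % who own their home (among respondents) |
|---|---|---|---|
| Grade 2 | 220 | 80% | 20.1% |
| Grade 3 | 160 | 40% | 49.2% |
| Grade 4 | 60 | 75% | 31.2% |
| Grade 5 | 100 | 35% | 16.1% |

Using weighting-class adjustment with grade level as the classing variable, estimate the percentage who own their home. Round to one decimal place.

With weight = n_sampled/n_responded per class, the weighted class total is n_sampled:
  Grade 2: 220 × 20.1 = 4422
  Grade 3: 160 × 49.2 = 7872
  Grade 4: 60 × 31.2 = 1872
  Grade 5: 100 × 16.1 = 1610
Adjusted estimate = 15,776 / 540 = 29.2148 → 29.2%.

29.2%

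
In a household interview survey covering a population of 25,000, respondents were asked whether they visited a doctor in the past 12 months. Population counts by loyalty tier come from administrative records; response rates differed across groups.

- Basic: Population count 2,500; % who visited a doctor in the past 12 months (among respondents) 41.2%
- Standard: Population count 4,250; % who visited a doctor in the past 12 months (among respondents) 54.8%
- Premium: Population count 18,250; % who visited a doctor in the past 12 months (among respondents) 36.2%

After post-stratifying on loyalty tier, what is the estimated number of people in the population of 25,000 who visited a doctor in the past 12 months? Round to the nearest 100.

10,000

Each cell contributes its population count × the respondent rate:
  Basic: 2,500 × 41.2% = 1030
  Standard: 4,250 × 54.8% = 2329
  Premium: 18,250 × 36.2% = 6606.5
Estimated total = 9965.5 → 10,000.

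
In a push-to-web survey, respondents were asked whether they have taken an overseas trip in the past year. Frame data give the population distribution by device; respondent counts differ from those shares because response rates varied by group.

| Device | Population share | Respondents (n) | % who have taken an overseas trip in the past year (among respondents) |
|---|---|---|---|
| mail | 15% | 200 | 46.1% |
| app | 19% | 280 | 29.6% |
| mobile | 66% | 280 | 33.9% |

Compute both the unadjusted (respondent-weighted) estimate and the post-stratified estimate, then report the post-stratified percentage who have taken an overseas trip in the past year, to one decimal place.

34.9%

Unadjusted (pooled respondent) estimate weights by respondent counts:
  (200/760)×46.1 + (280/760)×29.6 + (280/760)×33.9 = 35.5263%
Post-stratifying to population shares instead:
  0.15×46.1 + 0.19×29.6 + 0.66×33.9 = 34.913%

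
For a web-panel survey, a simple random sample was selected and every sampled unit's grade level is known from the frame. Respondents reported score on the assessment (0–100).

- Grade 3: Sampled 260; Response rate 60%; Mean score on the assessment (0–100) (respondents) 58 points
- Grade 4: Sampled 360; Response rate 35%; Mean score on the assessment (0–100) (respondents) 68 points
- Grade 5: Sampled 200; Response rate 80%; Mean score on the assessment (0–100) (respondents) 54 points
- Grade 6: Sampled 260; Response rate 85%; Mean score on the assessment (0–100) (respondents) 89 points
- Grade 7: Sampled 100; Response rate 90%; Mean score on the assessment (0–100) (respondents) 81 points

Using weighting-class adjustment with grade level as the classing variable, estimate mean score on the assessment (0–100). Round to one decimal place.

69.2

Inverse-response-rate weighting restores each class to its sampled count, so class totals weight by n_sampled:
  Grade 3: 260 × 58 = 15,080
  Grade 4: 360 × 68 = 24,480
  Grade 5: 200 × 54 = 10,800
  Grade 6: 260 × 89 = 23,140
  Grade 7: 100 × 81 = 8100
Adjusted estimate = 81,600 / 1,180 = 69.1525 → 69.2.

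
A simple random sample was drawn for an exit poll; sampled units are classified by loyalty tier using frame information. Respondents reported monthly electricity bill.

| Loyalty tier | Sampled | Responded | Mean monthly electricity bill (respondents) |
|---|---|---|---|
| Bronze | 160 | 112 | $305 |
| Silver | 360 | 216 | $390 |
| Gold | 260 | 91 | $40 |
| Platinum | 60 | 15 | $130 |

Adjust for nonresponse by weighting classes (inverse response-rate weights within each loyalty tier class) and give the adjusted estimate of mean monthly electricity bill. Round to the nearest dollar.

Class response rates: Bronze 112/160 = 70%, Silver 216/360 = 60%, Gold 91/260 = 35%, Platinum 15/60 = 25%.
With weight = n_sampled/n_responded per class, the weighted class total is n_sampled:
  Bronze: 160 × 305 = 48,800
  Silver: 360 × 390 = 140,400
  Gold: 260 × 40 = 10,400
  Platinum: 60 × 130 = 7800
Adjusted estimate = 207,400 / 840 = 246.905 → $247.

$247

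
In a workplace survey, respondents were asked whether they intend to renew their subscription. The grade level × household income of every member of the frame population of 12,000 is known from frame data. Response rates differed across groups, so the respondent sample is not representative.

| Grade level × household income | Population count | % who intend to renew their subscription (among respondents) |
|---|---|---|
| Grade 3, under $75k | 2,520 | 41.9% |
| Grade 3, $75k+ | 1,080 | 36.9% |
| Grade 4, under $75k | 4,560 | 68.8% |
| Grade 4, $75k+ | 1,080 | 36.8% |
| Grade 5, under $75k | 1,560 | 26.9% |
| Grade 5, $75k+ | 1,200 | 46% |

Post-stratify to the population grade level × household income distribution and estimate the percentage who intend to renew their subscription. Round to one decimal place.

49.7%

Weight each group's respondent value by its population share:
  Grade 3, under $75k: (2,520/12,000) × 41.9 = 8.799
  Grade 3, $75k+: (1,080/12,000) × 36.9 = 3.321
  Grade 4, under $75k: (4,560/12,000) × 68.8 = 26.144
  Grade 4, $75k+: (1,080/12,000) × 36.8 = 3.312
  Grade 5, under $75k: (1,560/12,000) × 26.9 = 3.497
  Grade 5, $75k+: (1,200/12,000) × 46 = 4.6
Post-stratified estimate = 49.673 → 49.7%.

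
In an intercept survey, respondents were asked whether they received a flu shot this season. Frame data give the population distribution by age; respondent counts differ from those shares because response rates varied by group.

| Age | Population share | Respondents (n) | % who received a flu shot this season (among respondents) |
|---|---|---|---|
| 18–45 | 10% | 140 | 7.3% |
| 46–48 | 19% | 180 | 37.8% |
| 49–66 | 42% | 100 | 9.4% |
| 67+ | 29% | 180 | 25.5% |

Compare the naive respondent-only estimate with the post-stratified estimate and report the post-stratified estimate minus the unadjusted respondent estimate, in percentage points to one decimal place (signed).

-3.0 percentage points

Without adjustment, the pooled respondent share is:
  (140/600)×7.3 + (180/600)×37.8 + (100/600)×9.4 + (180/600)×25.5 = 22.26%
Post-stratified estimate weights by population shares:
  0.1×7.3 + 0.19×37.8 + 0.42×9.4 + 0.29×25.5 = 19.255%
Difference = 19.255 − 22.26 = -3.005 pp.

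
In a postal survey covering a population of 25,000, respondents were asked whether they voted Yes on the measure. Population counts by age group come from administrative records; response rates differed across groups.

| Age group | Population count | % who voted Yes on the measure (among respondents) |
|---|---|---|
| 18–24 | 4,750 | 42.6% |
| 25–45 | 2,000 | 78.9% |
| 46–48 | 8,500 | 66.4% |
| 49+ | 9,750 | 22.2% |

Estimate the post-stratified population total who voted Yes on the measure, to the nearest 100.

Each cell contributes its population count × the respondent rate:
  18–24: 4,750 × 42.6% = 2023.5
  25–45: 2,000 × 78.9% = 1578
  46–48: 8,500 × 66.4% = 5644
  49+: 9,750 × 22.2% = 2164.5
Estimated total = 11,410 → 11,400.

11,400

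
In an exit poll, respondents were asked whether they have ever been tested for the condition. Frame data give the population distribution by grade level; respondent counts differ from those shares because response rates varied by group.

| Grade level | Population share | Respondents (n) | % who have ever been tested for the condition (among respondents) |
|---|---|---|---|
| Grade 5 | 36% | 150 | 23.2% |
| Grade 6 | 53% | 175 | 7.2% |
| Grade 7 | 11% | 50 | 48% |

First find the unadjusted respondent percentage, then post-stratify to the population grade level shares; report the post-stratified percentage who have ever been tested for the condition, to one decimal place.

Unadjusted (pooled respondent) estimate weights by respondent counts:
  (150/375)×23.2 + (175/375)×7.2 + (50/375)×48 = 19.04%
Post-stratified estimate weights by population shares:
  0.36×23.2 + 0.53×7.2 + 0.11×48 = 17.448%

17.4%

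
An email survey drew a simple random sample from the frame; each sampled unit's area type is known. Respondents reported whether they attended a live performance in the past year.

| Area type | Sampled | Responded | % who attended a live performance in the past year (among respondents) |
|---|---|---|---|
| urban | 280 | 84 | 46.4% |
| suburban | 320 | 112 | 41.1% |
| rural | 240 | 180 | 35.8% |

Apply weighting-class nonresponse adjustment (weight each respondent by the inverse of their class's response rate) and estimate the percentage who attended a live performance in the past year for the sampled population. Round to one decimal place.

Response rates by class: urban 84/280 = 30%, suburban 112/320 = 35%, rural 180/240 = 75%.
Each respondent's weight = sampled/responded in their class; summing within a class gives n_sampled, so:
  urban: 280 × 46.4 = 12,992
  suburban: 320 × 41.1 = 13,152
  rural: 240 × 35.8 = 8592
Adjusted estimate = 34,736 / 840 = 41.3524 → 41.4%.

41.4%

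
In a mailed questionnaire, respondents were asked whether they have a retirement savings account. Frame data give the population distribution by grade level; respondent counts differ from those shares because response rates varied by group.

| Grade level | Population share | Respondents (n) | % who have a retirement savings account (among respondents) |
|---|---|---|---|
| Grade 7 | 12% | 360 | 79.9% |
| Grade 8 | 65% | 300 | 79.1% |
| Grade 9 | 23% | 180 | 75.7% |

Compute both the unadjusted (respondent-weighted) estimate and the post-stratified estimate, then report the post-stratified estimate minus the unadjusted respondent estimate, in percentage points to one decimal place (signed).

Unadjusted (pooled respondent) estimate weights by respondent counts:
  (360/840)×79.9 + (300/840)×79.1 + (180/840)×75.7 = 78.7143%
Post-stratifying to population shares instead:
  0.12×79.9 + 0.65×79.1 + 0.23×75.7 = 78.414%
Difference = 78.414 − 78.7143 = -0.3003 pp.

-0.3 percentage points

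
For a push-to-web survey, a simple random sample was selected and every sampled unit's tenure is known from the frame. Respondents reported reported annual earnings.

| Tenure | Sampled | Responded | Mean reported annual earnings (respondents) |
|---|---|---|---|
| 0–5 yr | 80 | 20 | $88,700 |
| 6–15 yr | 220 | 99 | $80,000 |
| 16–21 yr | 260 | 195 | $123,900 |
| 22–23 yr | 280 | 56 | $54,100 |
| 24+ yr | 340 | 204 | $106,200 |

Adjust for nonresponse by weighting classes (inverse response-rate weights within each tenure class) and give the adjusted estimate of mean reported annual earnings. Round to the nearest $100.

Class response rates: 0–5 yr 20/80 = 25%, 6–15 yr 99/220 = 45%, 16–21 yr 195/260 = 75%, 22–23 yr 56/280 = 20%, 24+ yr 204/340 = 60%.
Weighting each respondent by the inverse class response rate inflates each class back to its sampled size, so the class weight is n_sampled:
  0–5 yr: 80 × 88,700 = 7,096,000
  6–15 yr: 220 × 80,000 = 17,600,000
  16–21 yr: 260 × 123,900 = 32,214,000
  22–23 yr: 280 × 54,100 = 15,148,000
  24+ yr: 340 × 106,200 = 36,108,000
Adjusted estimate = 108,166,000 / 1,180 = 91666.1 → $91,700.

$91,700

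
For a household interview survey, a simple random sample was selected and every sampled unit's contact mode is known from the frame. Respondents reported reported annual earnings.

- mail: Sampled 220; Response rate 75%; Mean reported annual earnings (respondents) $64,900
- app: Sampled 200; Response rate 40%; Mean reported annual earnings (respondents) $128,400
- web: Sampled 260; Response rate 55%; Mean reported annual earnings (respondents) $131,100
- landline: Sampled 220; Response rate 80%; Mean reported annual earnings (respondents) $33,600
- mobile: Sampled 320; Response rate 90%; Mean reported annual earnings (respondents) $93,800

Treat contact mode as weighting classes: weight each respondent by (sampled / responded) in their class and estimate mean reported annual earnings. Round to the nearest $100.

$91,400

With weight = n_sampled/n_responded per class, the weighted class total is n_sampled:
  mail: 220 × 64,900 = 14,278,000
  app: 200 × 128,400 = 25,680,000
  web: 260 × 131,100 = 34,086,000
  landline: 220 × 33,600 = 7,392,000
  mobile: 320 × 93,800 = 30,016,000
Adjusted estimate = 111,452,000 / 1,220 = 91354.1 → $91,400.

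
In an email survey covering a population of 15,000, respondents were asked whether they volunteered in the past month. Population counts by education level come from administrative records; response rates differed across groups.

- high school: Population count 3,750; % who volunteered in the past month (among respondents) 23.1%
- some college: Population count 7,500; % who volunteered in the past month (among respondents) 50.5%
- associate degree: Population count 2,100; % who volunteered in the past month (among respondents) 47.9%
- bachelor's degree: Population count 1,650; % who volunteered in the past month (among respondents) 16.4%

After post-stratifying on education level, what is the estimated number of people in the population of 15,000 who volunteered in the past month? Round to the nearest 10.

Estimated count per cell = population count × respondent percentage:
  high school: 3,750 × 23.1% = 866.25
  some college: 7,500 × 50.5% = 3787.5
  associate degree: 2,100 × 47.9% = 1005.9
  bachelor's degree: 1,650 × 16.4% = 270.6
Estimated total = 5930.25 → 5,930.

5,930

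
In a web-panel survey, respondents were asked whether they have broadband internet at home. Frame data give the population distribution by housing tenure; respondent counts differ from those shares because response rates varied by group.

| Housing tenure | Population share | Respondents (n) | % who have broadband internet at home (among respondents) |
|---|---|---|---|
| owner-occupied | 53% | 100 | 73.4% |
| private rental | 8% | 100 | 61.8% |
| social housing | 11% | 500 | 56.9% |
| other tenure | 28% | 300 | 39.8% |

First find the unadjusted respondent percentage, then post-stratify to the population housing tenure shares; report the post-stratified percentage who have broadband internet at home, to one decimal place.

61.2%

Without adjustment, the pooled respondent share is:
  (100/1000)×73.4 + (100/1000)×61.8 + (500/1000)×56.9 + (300/1000)×39.8 = 53.91%
Post-stratifying to population shares instead:
  0.53×73.4 + 0.08×61.8 + 0.11×56.9 + 0.28×39.8 = 61.249%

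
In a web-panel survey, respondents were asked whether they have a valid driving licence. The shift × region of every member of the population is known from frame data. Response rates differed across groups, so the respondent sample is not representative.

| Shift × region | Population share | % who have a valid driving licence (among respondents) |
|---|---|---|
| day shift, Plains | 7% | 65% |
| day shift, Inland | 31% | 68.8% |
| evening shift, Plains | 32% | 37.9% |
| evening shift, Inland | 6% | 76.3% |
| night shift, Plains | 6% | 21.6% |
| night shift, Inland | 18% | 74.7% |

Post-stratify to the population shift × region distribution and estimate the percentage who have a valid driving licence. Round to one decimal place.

57.3%

Each cell contributes population-share × respondent value:
  day shift, Plains: 0.07 × 65 = 4.55
  day shift, Inland: 0.31 × 68.8 = 21.328
  evening shift, Plains: 0.32 × 37.9 = 12.128
  evening shift, Inland: 0.06 × 76.3 = 4.578
  night shift, Plains: 0.06 × 21.6 = 1.296
  night shift, Inland: 0.18 × 74.7 = 13.446
Post-stratified estimate = 57.326 → 57.3%.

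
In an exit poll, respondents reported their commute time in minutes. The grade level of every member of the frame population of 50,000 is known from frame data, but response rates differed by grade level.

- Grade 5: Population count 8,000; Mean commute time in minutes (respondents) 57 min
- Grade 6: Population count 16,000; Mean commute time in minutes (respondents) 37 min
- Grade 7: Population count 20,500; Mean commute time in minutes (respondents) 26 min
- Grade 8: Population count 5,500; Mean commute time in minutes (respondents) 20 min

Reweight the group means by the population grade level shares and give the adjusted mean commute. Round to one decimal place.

Weight each group's respondent value by its population share:
  Grade 5: (8,000/50,000) × 57 = 9.12
  Grade 6: (16,000/50,000) × 37 = 11.84
  Grade 7: (20,500/50,000) × 26 = 10.66
  Grade 8: (5,500/50,000) × 20 = 2.2
Post-stratified estimate = 33.82 → 33.8.

33.8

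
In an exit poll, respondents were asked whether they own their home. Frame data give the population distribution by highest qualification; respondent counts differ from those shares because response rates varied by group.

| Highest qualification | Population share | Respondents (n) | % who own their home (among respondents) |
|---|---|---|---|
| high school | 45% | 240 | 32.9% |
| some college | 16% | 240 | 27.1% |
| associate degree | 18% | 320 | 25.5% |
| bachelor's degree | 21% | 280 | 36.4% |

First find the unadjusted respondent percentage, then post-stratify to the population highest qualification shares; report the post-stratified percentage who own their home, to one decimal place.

31.4%

Without adjustment, the pooled respondent share is:
  (240/1080)×32.9 + (240/1080)×27.1 + (320/1080)×25.5 + (280/1080)×36.4 = 30.3259%
Post-stratified estimate weights by population shares:
  0.45×32.9 + 0.16×27.1 + 0.18×25.5 + 0.21×36.4 = 31.375%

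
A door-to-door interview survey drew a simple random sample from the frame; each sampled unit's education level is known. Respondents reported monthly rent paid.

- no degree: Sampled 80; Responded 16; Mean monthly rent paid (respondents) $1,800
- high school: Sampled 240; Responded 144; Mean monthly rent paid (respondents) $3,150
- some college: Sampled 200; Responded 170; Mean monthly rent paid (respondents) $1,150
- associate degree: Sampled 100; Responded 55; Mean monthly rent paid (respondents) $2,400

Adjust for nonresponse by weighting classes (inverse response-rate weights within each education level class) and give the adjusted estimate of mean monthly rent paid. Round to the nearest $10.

$2,210

Class response rates: no degree 16/80 = 20%, high school 144/240 = 60%, some college 170/200 = 85%, associate degree 55/100 = 55%.
Weighting each respondent by the inverse class response rate inflates each class back to its sampled size, so the class weight is n_sampled:
  no degree: 80 × 1800 = 144,000
  high school: 240 × 3150 = 756,000
  some college: 200 × 1150 = 230,000
  associate degree: 100 × 2400 = 240,000
Adjusted estimate = 1,370,000 / 620 = 2209.68 → $2,210.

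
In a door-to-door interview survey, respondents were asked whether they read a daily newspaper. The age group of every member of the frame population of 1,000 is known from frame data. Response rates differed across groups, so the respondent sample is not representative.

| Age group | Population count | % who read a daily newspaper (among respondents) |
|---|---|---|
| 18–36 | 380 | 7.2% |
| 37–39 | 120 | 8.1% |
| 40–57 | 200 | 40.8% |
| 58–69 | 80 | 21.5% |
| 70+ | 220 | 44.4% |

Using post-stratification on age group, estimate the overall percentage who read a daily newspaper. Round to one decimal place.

Reweight to the known age group distribution:
  18–36: (380/1,000) × 7.2 = 2.736
  37–39: (120/1,000) × 8.1 = 0.972
  40–57: (200/1,000) × 40.8 = 8.16
  58–69: (80/1,000) × 21.5 = 1.72
  70+: (220/1,000) × 44.4 = 9.768
Post-stratified estimate = 23.356 → 23.4%.

23.4%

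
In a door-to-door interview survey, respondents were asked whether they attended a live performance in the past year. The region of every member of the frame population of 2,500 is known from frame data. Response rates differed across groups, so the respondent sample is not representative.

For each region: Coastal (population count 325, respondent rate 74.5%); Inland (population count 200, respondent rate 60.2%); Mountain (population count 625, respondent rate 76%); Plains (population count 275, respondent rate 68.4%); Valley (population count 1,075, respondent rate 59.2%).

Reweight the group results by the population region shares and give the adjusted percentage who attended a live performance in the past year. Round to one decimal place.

66.5%

Weight each group's respondent value by its population share:
  Coastal: (325/2,500) × 74.5 = 9.685
  Inland: (200/2,500) × 60.2 = 4.816
  Mountain: (625/2,500) × 76 = 19
  Plains: (275/2,500) × 68.4 = 7.524
  Valley: (1,075/2,500) × 59.2 = 25.456
Post-stratified estimate = 66.481 → 66.5%.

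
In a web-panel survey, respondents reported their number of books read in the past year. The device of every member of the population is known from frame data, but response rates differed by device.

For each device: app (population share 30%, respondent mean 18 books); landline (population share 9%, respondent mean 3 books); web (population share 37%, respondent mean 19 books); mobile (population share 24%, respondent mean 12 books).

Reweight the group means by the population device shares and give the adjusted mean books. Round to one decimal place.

Weight each group's respondent value by its population share:
  app: 0.3 × 18 = 5.4
  landline: 0.09 × 3 = 0.27
  web: 0.37 × 19 = 7.03
  mobile: 0.24 × 12 = 2.88
Post-stratified estimate = 15.58 → 15.6.

15.6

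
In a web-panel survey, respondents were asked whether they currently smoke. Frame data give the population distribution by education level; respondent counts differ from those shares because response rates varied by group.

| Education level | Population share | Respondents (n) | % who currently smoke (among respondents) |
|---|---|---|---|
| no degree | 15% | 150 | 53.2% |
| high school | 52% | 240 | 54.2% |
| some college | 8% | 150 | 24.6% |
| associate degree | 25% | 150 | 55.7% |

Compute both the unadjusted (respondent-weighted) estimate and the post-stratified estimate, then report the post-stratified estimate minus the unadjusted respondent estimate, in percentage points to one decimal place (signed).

Unadjusted (pooled respondent) estimate weights by respondent counts:
  (150/690)×53.2 + (240/690)×54.2 + (150/690)×24.6 + (150/690)×55.7 = 47.8739%
Post-stratified estimate weights by population shares:
  0.15×53.2 + 0.52×54.2 + 0.08×24.6 + 0.25×55.7 = 52.057%
Difference = 52.057 − 47.8739 = 4.1831 pp.

+4.2 percentage points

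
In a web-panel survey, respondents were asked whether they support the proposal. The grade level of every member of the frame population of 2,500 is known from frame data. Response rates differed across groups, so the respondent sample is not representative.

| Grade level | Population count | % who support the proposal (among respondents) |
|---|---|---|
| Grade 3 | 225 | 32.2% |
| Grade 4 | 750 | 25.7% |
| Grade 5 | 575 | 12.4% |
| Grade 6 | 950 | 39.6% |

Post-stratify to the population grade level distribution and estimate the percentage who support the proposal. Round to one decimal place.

Post-stratification weights by population share, not respondent share:
  Grade 3: (225/2,500) × 32.2 = 2.898
  Grade 4: (750/2,500) × 25.7 = 7.71
  Grade 5: (575/2,500) × 12.4 = 2.852
  Grade 6: (950/2,500) × 39.6 = 15.048
Post-stratified estimate = 28.508 → 28.5%.

28.5%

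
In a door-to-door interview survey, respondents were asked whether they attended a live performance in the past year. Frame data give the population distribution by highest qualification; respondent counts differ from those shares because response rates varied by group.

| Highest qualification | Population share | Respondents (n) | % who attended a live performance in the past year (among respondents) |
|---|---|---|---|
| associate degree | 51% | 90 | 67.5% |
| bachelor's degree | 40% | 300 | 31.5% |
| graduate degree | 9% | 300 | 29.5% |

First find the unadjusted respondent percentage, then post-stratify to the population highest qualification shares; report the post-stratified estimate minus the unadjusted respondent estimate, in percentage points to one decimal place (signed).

Unadjusted (pooled respondent) estimate weights by respondent counts:
  (90/690)×67.5 + (300/690)×31.5 + (300/690)×29.5 = 35.3261%
Post-stratified estimate weights by population shares:
  0.51×67.5 + 0.4×31.5 + 0.09×29.5 = 49.68%
Difference = 49.68 − 35.3261 = 14.3539 pp.

+14.4 percentage points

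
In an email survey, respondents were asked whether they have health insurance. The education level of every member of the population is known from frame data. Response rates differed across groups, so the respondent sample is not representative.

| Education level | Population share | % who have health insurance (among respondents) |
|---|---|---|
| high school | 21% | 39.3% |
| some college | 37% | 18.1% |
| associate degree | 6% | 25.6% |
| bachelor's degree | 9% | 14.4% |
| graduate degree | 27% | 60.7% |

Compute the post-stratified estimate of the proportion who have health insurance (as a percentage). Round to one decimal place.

34.2%

Post-stratification weights by population share, not respondent share:
  high school: 0.21 × 39.3 = 8.253
  some college: 0.37 × 18.1 = 6.697
  associate degree: 0.06 × 25.6 = 1.536
  bachelor's degree: 0.09 × 14.4 = 1.296
  graduate degree: 0.27 × 60.7 = 16.389
Post-stratified estimate = 34.171 → 34.2%.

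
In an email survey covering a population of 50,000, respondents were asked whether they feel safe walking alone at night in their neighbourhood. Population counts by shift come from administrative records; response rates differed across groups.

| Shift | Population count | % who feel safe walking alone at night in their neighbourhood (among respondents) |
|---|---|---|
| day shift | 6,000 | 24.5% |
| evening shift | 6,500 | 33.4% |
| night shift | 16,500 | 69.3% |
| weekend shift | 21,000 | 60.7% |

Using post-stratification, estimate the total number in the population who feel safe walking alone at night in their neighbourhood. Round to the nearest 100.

Apply each group's respondent rate to its population count:
  day shift: 6,000 × 24.5% = 1470
  evening shift: 6,500 × 33.4% = 2171
  night shift: 16,500 × 69.3% = 11434.5
  weekend shift: 21,000 × 60.7% = 12,747
Estimated total = 27822.5 → 27,800.

27,800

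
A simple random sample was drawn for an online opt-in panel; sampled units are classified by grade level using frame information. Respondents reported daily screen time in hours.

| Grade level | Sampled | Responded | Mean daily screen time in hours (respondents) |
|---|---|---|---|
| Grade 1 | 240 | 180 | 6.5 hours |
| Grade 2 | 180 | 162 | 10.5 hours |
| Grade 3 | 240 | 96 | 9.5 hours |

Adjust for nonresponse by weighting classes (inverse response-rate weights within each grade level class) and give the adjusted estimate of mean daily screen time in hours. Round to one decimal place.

Class response rates: Grade 1 180/240 = 75%, Grade 2 162/180 = 90%, Grade 3 96/240 = 40%.
With weight = n_sampled/n_responded per class, the weighted class total is n_sampled:
  Grade 1: 240 × 6.5 = 1560
  Grade 2: 180 × 10.5 = 1890
  Grade 3: 240 × 9.5 = 2280
Adjusted estimate = 5730 / 660 = 8.68182 → 8.7.

8.7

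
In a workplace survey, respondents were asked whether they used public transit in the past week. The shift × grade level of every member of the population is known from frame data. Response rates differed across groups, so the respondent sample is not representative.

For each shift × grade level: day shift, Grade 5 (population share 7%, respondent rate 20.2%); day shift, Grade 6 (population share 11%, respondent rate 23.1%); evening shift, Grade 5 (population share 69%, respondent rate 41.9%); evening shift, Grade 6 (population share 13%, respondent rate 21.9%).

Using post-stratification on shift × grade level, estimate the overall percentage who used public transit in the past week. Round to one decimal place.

35.7%

Weight each group's respondent value by its population share:
  day shift, Grade 5: 0.07 × 20.2 = 1.414
  day shift, Grade 6: 0.11 × 23.1 = 2.541
  evening shift, Grade 5: 0.69 × 41.9 = 28.911
  evening shift, Grade 6: 0.13 × 21.9 = 2.847
Post-stratified estimate = 35.713 → 35.7%.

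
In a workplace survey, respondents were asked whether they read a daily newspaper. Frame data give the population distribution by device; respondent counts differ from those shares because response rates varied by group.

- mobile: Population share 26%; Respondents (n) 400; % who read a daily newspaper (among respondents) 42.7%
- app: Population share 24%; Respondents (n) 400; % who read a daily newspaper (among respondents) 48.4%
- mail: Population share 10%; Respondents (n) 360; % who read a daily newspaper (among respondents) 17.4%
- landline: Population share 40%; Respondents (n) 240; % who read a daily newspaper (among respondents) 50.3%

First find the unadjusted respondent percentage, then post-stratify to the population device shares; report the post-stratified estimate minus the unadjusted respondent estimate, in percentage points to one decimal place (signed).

Naive respondent-only estimate (weights = respondent counts):
  (400/1400)×42.7 + (400/1400)×48.4 + (360/1400)×17.4 + (240/1400)×50.3 = 39.1257%
Post-stratifying to population shares instead:
  0.26×42.7 + 0.24×48.4 + 0.1×17.4 + 0.4×50.3 = 44.578%
Difference = 44.578 − 39.1257 = 5.4523 pp.

+5.5 percentage points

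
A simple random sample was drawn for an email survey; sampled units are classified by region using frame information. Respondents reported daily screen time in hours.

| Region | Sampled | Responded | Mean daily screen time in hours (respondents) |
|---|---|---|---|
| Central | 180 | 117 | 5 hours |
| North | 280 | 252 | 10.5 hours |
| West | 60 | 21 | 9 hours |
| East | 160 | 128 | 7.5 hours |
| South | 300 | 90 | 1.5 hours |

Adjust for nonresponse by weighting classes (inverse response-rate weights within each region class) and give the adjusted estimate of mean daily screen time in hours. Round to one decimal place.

Class response rates: Central 117/180 = 65%, North 252/280 = 90%, West 21/60 = 35%, East 128/160 = 80%, South 90/300 = 30%.
Each respondent's weight = sampled/responded in their class; summing within a class gives n_sampled, so:
  Central: 180 × 5 = 900
  North: 280 × 10.5 = 2940
  West: 60 × 9 = 540
  East: 160 × 7.5 = 1200
  South: 300 × 1.5 = 450
Adjusted estimate = 6030 / 980 = 6.15306 → 6.2.

6.2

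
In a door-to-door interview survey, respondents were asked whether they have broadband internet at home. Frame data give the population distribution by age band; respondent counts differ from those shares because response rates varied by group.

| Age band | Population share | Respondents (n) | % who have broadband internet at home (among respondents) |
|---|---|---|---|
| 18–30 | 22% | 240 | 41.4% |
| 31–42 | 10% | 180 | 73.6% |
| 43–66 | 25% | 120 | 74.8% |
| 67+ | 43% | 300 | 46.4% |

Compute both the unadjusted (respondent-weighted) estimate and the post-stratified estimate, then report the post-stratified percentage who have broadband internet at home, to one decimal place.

Unadjusted (pooled respondent) estimate weights by respondent counts:
  (240/840)×41.4 + (180/840)×73.6 + (120/840)×74.8 + (300/840)×46.4 = 54.8571%
Reweighting by population age band shares:
  0.22×41.4 + 0.1×73.6 + 0.25×74.8 + 0.43×46.4 = 55.12%

55.1%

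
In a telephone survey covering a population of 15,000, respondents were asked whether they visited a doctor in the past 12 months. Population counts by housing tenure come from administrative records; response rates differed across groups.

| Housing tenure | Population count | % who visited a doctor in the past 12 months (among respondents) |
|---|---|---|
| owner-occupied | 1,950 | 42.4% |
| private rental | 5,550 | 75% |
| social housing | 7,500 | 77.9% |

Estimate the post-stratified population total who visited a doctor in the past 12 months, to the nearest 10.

10,830

Apply each group's respondent rate to its population count:
  owner-occupied: 1,950 × 42.4% = 826.8
  private rental: 5,550 × 75% = 4162.5
  social housing: 7,500 × 77.9% = 5842.5
Estimated total = 10831.8 → 10,830.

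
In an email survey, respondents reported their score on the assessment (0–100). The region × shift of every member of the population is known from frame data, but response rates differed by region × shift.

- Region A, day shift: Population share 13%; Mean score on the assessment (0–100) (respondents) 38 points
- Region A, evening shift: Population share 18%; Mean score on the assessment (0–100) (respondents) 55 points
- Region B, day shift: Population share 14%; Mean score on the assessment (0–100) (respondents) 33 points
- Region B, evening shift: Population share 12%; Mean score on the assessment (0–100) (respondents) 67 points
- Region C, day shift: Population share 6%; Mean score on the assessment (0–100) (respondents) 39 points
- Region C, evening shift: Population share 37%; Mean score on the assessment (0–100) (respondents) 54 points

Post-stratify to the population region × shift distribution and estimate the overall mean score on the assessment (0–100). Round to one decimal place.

Post-stratification weights by population share, not respondent share:
  Region A, day shift: 0.13 × 38 = 4.94
  Region A, evening shift: 0.18 × 55 = 9.9
  Region B, day shift: 0.14 × 33 = 4.62
  Region B, evening shift: 0.12 × 67 = 8.04
  Region C, day shift: 0.06 × 39 = 2.34
  Region C, evening shift: 0.37 × 54 = 19.98
Post-stratified estimate = 49.82 → 49.8.

49.8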